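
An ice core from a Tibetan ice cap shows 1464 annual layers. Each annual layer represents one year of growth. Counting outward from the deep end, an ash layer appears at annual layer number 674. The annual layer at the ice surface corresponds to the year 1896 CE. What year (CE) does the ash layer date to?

1106 CE

The ash layer sits at annual layer 674 from the deep end, so 1464 − 674 = 790 annual layers formed after it.
1896 − 790 = 1106 CE.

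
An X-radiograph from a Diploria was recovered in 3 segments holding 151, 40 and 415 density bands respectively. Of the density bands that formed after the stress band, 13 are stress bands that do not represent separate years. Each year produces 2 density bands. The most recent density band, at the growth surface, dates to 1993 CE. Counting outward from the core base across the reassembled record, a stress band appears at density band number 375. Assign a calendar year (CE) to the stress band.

Total density bands = 151 + 40 + 415 = 606.
606 − 375 = 231 density bands lie beyond the stress band toward the growth surface.
231 − 13 false = 218 true density bands after the stress band.
218 density bands at 2 per year is 218 / 2 = 109 years.
Counting back 109 years from 1993 CE places the stress band in 1993 − 109 = 1884 CE.

1884 CE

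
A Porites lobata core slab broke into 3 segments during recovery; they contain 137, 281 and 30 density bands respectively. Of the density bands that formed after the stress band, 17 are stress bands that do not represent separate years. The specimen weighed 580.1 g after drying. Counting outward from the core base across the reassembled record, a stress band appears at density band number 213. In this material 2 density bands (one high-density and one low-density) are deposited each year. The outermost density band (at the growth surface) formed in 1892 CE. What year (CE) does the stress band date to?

Total density bands = 137 + 281 + 30 = 448.
448 − 213 = 235 density bands lie beyond the stress band toward the growth surface.
Removing the 17 false density bands leaves 235 − 17 = 218 true density bands beyond the stress band.
With 2 density bands per year, 218 / 2 = 109 years.
1892 − 109 = 1783 CE.

1783 CE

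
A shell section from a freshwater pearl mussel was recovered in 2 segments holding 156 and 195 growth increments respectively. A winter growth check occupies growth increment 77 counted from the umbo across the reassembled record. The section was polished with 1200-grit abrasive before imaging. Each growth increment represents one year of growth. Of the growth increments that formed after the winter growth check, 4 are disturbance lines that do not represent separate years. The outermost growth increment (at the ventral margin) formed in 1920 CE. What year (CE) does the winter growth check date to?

1650 CE

Total growth increments = 156 + 195 = 351.
351 − 77 = 274 growth increments lie beyond the winter growth check toward the ventral margin.
274 − 4 false = 270 true growth increments after the winter growth check.
Counting back 270 years from 1920 CE places the winter growth check in 1920 − 270 = 1650 CE.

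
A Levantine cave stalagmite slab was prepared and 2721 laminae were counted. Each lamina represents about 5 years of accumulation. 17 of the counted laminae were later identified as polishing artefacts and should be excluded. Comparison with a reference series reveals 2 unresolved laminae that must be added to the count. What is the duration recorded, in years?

After corrections the count is 2721 − 17 + 2 = 2706 laminae.
At 5 years per lamina, 2706 × 5 = 13530 years.

13530 years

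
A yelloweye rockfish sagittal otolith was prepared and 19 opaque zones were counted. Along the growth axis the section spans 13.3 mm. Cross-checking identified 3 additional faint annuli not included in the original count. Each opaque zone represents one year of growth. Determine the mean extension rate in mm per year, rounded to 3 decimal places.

0.605 mm per year

After corrections the count is 19 + 3 = 22 opaque zones.
Extension rate ≈ 13.3 / 22 = 0.605 mm per year.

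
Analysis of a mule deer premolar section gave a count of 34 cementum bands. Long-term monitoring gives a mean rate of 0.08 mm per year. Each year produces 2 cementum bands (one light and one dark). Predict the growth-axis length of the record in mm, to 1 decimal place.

1.4 mm

With 2 cementum bands per year, 34 / 2 = 17 years.
17 years at 0.08 mm/year gives 0.08 × 17 = 1.4 mm.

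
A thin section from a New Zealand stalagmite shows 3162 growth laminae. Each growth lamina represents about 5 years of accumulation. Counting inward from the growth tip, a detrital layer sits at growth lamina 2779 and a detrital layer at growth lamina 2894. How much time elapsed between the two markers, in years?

575 yr

2894 − 2779 = 115 growth laminae lie between the two events.
115 growth laminae at 5 years each span 115 × 5 = 575 years.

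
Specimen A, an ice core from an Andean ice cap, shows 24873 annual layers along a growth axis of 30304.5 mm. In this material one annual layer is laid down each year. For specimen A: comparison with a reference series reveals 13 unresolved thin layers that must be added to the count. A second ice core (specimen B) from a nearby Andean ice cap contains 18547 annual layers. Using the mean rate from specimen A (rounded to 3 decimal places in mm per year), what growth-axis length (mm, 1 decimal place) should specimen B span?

Specimen A: after corrections the count is 24873 + 13 = 24886 annual layers.
A: Extension rate ≈ 30304.5 / 24886 = 1.218 mm/yr.
B's length ≈ 1.218 × 18547 = 22590.2 mm.

22590.2 mm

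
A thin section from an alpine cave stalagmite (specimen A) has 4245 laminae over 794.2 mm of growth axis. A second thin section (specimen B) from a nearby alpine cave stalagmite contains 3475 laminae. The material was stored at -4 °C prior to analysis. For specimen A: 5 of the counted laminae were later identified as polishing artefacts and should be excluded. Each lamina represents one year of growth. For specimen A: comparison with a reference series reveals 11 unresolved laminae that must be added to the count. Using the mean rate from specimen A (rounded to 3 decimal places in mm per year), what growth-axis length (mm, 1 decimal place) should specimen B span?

Specimen A: after corrections the count is 4245 − 5 + 11 = 4251 laminae.
A: Mean rate = 794.2 mm / 4251 years ≈ 0.187 mm per year.
B's length ≈ 0.187 × 3475 = 649.8 mm.

649.8 mm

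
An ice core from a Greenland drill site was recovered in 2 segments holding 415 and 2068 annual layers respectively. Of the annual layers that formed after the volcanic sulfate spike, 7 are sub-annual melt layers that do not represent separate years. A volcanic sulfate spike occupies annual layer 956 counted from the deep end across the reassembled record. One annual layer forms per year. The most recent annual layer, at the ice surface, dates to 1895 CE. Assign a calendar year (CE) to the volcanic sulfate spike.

375 CE

Total annual layers = 415 + 2068 = 2483.
Between annual layer 956 and the ice surface there are 2483 − 956 = 1527 annual layers.
Removing the 7 false annual layers leaves 1527 − 7 = 1520 true annual layers beyond the volcanic sulfate spike.
Counting back 1520 years from 1895 CE places the volcanic sulfate spike in 1895 − 1520 = 375 CE.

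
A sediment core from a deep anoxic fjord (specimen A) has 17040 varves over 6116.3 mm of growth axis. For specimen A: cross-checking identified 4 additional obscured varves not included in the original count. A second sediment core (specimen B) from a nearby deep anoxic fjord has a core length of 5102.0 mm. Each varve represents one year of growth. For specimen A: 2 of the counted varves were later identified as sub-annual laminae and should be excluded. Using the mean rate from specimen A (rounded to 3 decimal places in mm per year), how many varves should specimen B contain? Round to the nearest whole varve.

14212 varves

Specimen A: adjusted count: 17040 − 2 + 4 = 17042 varves.
A: Extension rate ≈ 6116.3 / 17042 = 0.359 mm/year.
For B, 5102.0 / 0.359 = 14211.70 years ≈ 14212 varves.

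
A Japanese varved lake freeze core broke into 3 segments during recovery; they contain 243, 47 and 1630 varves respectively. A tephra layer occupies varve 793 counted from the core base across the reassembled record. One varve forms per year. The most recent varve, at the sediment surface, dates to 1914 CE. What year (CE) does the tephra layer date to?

787 CE

Total varves = 243 + 47 + 1630 = 1920.
The tephra layer sits at varve 793 from the core base, so 1920 − 793 = 1127 varves formed after it.
Counting back 1127 years from 1914 CE places the tephra layer in 1914 − 1127 = 787 CE.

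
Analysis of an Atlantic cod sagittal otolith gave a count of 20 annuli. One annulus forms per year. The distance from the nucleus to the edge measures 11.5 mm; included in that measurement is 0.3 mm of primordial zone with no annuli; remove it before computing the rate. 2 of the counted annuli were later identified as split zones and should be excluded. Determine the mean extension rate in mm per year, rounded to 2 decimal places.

After corrections the count is 20 − 2 = 18 annuli.
Net length = 11.5 − 0.3 = 11.2 mm.
11.2 mm over 18 years gives 11.2 / 18 ≈ 0.62 mm per year.

0.62 mm per year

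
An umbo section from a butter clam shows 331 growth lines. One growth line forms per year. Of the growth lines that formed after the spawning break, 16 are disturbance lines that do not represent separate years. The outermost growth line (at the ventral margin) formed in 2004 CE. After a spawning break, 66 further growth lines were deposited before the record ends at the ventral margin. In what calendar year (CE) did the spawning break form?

1954 CE

66 growth lines formed after the spawning break.
Removing the 16 false growth lines leaves 66 − 16 = 50 true growth lines beyond the spawning break.
2004 − 50 = 1954 CE.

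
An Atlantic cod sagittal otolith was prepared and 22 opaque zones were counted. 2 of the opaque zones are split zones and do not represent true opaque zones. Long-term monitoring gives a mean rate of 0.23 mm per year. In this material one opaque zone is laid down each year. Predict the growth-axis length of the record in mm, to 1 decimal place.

Adjusted count: 22 − 2 = 20 opaque zones.
Length ≈ 0.23 × 20 = 4.6 mm.

4.6 mm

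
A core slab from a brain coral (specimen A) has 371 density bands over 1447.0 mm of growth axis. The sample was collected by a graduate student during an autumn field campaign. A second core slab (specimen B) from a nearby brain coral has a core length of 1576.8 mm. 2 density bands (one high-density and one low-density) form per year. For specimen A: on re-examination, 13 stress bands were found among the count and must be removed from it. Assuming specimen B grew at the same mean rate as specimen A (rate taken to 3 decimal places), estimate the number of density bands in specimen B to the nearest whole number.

Specimen A: true density band count = 371 − 13 = 358.
Specimen A: 358 density bands at 2 per year is 358 / 2 = 179 years.
A: 1447.0 mm over 179 years gives 1447.0 / 179 ≈ 8.084 mm/yr.
Specimen B: 1576.8 mm / 8.084 mm per year = 195.05 years; at 2 density bands per year that is 195.05 × 2 ≈ 390 density bands.

390 density bands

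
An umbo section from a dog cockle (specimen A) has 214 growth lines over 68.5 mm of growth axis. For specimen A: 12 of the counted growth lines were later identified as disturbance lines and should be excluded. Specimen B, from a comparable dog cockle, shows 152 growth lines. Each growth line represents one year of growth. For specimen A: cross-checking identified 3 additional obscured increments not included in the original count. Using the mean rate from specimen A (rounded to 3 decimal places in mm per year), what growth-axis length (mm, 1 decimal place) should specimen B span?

Specimen A: adjusted count: 214 − 12 + 3 = 205 growth lines.
A: Extension rate ≈ 68.5 / 205 = 0.334 mm/yr.
For B, 0.334 mm/year × 152 years = 50.8 mm.

50.8 mm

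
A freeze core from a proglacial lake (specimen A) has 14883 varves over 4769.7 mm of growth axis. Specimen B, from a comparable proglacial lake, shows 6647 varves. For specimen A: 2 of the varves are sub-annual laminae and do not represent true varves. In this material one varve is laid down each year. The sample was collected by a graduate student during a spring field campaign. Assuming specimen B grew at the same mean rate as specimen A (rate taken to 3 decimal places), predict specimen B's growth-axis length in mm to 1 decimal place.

2133.7 mm

Specimen A: correcting the raw count gives 14883 − 2 = 14881 true varves.
A: 4769.7 mm over 14881 years gives 4769.7 / 14881 ≈ 0.321 mm per year.
Length of B = 0.321 × 6647 = 2133.7 mm.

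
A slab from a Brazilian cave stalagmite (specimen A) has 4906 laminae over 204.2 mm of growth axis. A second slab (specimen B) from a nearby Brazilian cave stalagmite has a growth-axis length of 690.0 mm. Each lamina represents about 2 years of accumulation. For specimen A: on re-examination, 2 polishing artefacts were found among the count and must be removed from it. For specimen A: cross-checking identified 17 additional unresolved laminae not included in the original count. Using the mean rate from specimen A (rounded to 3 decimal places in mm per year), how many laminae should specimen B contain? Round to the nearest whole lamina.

Specimen A: after corrections the count is 4906 − 2 + 17 = 4921 laminae.
Specimen A: 4921 laminae at 2 years each span 4921 × 2 = 9842 years.
A: Mean rate = 204.2 mm / 9842 years ≈ 0.021 mm/year.
Specimen B: 690.0 mm / 0.021 mm per year = 32857.14 years; at 2 years per lamina that is 32857.14 / 2 ≈ 16429 laminae.

16429 laminae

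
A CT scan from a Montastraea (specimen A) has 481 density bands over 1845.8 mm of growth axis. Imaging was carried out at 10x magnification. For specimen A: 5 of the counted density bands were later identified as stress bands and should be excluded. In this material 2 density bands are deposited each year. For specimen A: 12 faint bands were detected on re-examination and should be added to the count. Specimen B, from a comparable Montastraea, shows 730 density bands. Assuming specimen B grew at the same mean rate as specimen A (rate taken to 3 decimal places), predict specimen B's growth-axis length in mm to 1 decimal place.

Specimen A: adjusted count: 481 − 5 + 12 = 488 density bands.
Specimen A: dividing by 2 density bands per year: 488 / 2 = 244 years.
A: 1845.8 mm over 244 years gives 1845.8 / 244 ≈ 7.565 mm/year.
Specimen B: with 2 density bands per year, 730 / 2 = 365 years. B's length ≈ 7.565 × 365 = 2761.2 mm.

2761.2 mm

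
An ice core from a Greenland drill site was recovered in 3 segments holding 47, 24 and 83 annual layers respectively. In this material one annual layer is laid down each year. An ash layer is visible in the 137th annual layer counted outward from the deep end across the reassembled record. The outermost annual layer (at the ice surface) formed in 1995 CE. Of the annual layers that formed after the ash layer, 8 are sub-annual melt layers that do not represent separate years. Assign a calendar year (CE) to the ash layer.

1986 CE

Total annual layers = 47 + 24 + 83 = 154.
The ash layer sits at annual layer 137 from the deep end, so 154 − 137 = 17 annual layers formed after it.
Excluding 8 false annual layers: 17 − 8 = 9.
Counting back 9 years from 1995 CE places the ash layer in 1995 − 9 = 1986 CE.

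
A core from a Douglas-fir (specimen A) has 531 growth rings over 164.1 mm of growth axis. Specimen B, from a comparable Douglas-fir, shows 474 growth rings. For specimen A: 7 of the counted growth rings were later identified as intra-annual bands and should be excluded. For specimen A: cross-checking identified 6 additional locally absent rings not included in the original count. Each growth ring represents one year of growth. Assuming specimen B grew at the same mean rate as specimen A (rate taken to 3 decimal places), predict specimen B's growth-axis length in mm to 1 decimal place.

Specimen A: true growth ring count = 531 − 7 + 6 = 530.
A: Mean rate = 164.1 mm / 530 years ≈ 0.310 mm per year.
Length of B = 0.310 × 474 = 146.9 mm.

146.9 mm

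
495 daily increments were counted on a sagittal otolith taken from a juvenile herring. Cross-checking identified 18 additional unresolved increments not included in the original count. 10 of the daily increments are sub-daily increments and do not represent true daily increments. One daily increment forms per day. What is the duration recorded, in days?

Adjusted count: 495 − 10 + 18 = 503 daily increments.
At one daily increment per day, that is 503 days.

503 days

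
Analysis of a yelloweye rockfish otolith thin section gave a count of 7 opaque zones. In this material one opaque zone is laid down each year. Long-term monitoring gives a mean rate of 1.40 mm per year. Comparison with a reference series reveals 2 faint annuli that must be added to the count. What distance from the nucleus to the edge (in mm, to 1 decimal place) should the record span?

12.6 mm

After corrections the count is 7 + 2 = 9 opaque zones.
Predicted length = 1.40 mm/year × 9 years = 12.6 mm.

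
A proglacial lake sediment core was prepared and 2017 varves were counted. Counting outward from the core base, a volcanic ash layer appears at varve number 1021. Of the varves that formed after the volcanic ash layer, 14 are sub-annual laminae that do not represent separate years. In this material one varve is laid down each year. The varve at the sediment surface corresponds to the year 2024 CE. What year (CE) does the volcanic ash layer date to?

1042 CE

2017 − 1021 = 996 varves lie beyond the volcanic ash layer toward the sediment surface.
Excluding 14 false varves: 996 − 14 = 982.
2024 − 982 = 1042 CE.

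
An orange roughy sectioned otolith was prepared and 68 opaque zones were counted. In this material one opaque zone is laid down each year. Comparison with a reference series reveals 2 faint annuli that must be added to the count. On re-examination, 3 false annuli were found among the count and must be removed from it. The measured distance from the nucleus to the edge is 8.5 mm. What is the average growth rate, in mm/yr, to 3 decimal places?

Adjusted count: 68 − 3 + 2 = 67 opaque zones.
Mean rate = 8.5 mm / 67 years ≈ 0.127 mm/yr.

0.127 mm/yr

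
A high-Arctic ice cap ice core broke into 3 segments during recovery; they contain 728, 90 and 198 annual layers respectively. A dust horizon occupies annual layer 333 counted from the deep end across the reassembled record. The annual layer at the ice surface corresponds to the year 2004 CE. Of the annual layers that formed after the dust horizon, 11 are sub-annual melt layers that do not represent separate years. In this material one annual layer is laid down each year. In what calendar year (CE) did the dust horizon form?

1332 CE

Total annual layers = 728 + 90 + 198 = 1016.
Between annual layer 333 and the ice surface there are 1016 − 333 = 683 annual layers.
Excluding 11 false annual layers: 683 − 11 = 672.
Counting back 672 years from 2004 CE places the dust horizon in 2004 − 672 = 1332 CE.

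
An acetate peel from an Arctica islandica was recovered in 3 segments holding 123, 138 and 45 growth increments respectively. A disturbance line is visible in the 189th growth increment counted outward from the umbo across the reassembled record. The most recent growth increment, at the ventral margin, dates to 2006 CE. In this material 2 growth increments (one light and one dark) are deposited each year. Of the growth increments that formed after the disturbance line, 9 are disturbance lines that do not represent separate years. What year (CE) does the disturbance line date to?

1952 CE

Total growth increments = 123 + 138 + 45 = 306.
Between growth increment 189 and the ventral margin there are 306 − 189 = 117 growth increments.
117 − 9 false = 108 true growth increments after the disturbance line.
108 growth increments at 2 per year is 108 / 2 = 54 years.
2006 − 54 = 1952 CE.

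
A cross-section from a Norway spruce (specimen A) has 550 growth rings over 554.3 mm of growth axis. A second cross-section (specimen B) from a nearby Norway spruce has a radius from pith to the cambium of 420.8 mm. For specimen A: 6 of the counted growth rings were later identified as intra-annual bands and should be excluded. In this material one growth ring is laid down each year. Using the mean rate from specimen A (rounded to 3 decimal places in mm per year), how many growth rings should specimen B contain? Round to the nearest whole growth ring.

Specimen A: after corrections the count is 550 − 6 = 544 growth rings.
A: Extension rate ≈ 554.3 / 544 = 1.019 mm per year.
B spans 420.8 / 1.019 = 412.95 years ≈ 413 growth rings.

413 growth rings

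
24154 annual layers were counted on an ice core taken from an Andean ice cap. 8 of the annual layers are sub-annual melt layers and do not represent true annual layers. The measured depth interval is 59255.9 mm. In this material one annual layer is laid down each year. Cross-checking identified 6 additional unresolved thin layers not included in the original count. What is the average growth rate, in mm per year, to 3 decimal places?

Correcting the raw count gives 24154 − 8 + 6 = 24152 true annual layers.
59255.9 mm over 24152 years gives 59255.9 / 24152 ≈ 2.453 mm per year.

2.453 mm per year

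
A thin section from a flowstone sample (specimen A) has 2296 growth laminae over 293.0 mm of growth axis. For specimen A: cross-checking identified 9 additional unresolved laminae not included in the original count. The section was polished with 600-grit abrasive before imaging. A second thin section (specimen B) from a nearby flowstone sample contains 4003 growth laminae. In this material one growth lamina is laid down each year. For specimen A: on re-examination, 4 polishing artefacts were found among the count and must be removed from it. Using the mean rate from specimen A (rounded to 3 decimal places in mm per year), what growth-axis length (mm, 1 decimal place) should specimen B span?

Specimen A: true growth lamina count = 2296 − 4 + 9 = 2301.
A: 293.0 mm over 2301 years gives 293.0 / 2301 ≈ 0.127 mm/year.
For B, 0.127 mm/year × 4003 years = 508.4 mm.

508.4 mm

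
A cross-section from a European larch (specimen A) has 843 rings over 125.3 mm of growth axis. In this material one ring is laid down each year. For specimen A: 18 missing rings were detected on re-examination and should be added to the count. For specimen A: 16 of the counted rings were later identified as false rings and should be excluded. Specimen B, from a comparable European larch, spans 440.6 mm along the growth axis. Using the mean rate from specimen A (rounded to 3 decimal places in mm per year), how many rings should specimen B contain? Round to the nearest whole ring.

2977 rings

Specimen A: correcting the raw count gives 843 − 16 + 18 = 845 true rings.
A: Mean rate = 125.3 mm / 845 years ≈ 0.148 mm per year.
Specimen B: 440.6 mm / 0.148 mm per year = 2977.03 years ≈ 2977 rings.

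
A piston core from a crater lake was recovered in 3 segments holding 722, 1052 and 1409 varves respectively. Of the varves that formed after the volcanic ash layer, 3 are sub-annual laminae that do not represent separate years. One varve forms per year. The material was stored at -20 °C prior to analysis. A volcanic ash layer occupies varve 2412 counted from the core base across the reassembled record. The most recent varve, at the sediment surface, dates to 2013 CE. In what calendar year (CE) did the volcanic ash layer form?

1245 CE

Total varves = 722 + 1052 + 1409 = 3183.
Between varve 2412 and the sediment surface there are 3183 − 2412 = 771 varves.
Removing the 3 false varves leaves 771 − 3 = 768 true varves beyond the volcanic ash layer.
The varve at the sediment surface is 2013 CE, so the volcanic ash layer dates to 2013 − 768 = 1245 CE.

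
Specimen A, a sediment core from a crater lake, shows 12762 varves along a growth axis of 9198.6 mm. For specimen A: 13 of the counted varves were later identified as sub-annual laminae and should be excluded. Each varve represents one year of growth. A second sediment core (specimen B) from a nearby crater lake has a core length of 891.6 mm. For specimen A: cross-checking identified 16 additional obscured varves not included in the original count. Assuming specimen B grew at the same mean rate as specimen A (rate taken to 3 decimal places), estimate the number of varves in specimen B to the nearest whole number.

1237 varves

Specimen A: correcting the raw count gives 12762 − 13 + 16 = 12765 true varves.
A: 9198.6 mm over 12765 years gives 9198.6 / 12765 ≈ 0.721 mm/year.
For B, 891.6 / 0.721 = 1236.62 years ≈ 1237 varves.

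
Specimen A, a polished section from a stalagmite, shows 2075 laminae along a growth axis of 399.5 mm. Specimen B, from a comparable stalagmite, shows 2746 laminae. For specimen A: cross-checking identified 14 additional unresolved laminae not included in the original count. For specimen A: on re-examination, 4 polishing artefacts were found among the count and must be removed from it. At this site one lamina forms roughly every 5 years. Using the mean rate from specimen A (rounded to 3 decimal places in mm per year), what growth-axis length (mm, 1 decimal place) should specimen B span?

Specimen A: correcting the raw count gives 2075 − 4 + 14 = 2085 true laminae.
Specimen A: at 5 years per lamina, 2085 × 5 = 10425 years.
A: Extension rate ≈ 399.5 / 10425 = 0.038 mm per year.
Specimen B: multiplying by 5 years per lamina: 2746 × 5 = 13730 years. B's length ≈ 0.038 × 13730 = 521.7 mm.

521.7 mm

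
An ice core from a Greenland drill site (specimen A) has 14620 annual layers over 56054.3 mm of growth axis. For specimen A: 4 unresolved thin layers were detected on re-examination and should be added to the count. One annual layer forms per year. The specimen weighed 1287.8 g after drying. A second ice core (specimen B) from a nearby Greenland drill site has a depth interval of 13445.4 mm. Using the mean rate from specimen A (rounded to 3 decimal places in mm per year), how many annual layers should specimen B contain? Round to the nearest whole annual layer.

Specimen A: adjusted count: 14620 + 4 = 14624 annual layers.
A: 56054.3 mm over 14624 years gives 56054.3 / 14624 ≈ 3.833 mm per year.
B spans 13445.4 / 3.833 = 3507.80 years ≈ 3508 annual layers.

3508 annual layers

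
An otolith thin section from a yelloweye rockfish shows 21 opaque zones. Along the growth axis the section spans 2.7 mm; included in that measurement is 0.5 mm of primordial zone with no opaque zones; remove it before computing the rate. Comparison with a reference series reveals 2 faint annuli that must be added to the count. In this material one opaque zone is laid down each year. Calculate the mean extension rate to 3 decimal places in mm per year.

0.096 mm per year

Correcting the raw count gives 21 + 2 = 23 true opaque zones.
Net length = 2.7 − 0.5 = 2.2 mm.
2.2 mm over 23 years gives 2.2 / 23 ≈ 0.096 mm per year.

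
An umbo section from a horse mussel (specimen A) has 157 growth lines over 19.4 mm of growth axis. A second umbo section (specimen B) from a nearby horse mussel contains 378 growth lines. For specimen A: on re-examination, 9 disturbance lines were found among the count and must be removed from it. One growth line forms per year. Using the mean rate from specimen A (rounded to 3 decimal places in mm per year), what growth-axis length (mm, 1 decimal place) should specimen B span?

Specimen A: adjusted count: 157 − 9 = 148 growth lines.
A: Extension rate ≈ 19.4 / 148 = 0.131 mm/year.
For B, 0.131 mm/year × 378 years = 49.5 mm.

49.5 mm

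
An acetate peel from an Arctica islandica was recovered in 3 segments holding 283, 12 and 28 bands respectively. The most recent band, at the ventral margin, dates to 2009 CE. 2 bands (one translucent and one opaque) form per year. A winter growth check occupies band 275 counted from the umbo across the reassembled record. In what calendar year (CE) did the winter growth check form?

1985 CE

Total bands = 283 + 12 + 28 = 323.
The winter growth check sits at band 275 from the umbo, so 323 − 275 = 48 bands formed after it.
With 2 bands per year, 48 / 2 = 24 years.
Counting back 24 years from 2009 CE places the winter growth check in 2009 − 24 = 1985 CE.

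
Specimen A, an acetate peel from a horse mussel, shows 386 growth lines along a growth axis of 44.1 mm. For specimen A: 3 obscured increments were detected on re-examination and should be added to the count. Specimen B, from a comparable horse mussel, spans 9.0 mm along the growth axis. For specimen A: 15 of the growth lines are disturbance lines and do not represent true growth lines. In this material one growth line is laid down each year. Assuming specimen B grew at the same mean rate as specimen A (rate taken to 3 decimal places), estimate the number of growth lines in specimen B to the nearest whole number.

Specimen A: adjusted count: 386 − 15 + 3 = 374 growth lines.
A: 44.1 mm over 374 years gives 44.1 / 374 ≈ 0.118 mm per year.
B spans 9.0 / 0.118 = 76.27 years ≈ 76 growth lines.

76 growth lines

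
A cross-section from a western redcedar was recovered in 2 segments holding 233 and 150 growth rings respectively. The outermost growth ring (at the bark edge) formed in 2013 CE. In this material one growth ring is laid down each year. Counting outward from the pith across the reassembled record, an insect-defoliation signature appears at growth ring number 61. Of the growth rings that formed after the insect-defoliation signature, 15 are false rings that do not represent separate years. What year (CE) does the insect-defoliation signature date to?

Total growth rings = 233 + 150 = 383.
383 − 61 = 322 growth rings lie beyond the insect-defoliation signature toward the bark edge.
322 − 15 false = 307 true growth rings after the insect-defoliation signature.
2013 − 307 = 1706 CE.

1706 CE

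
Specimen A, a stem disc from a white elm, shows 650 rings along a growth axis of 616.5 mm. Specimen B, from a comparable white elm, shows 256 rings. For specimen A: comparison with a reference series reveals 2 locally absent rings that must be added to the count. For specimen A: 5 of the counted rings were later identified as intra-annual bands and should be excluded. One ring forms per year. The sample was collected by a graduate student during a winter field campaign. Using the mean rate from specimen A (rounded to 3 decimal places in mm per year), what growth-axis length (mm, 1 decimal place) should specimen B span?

244.0 mm

Specimen A: correcting the raw count gives 650 − 5 + 2 = 647 true rings.
A: 616.5 mm over 647 years gives 616.5 / 647 ≈ 0.953 mm/year.
For B, 0.953 mm/year × 256 years = 244.0 mm.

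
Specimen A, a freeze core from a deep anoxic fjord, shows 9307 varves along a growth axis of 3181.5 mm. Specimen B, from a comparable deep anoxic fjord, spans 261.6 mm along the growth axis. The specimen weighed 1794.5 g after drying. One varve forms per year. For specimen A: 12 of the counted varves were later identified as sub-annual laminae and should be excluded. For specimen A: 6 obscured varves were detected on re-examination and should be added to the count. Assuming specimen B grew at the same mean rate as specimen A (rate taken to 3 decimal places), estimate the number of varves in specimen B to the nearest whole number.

Specimen A: after corrections the count is 9307 − 12 + 6 = 9301 varves.
A: Mean rate = 3181.5 mm / 9301 years ≈ 0.342 mm/year.
Specimen B: 261.6 mm / 0.342 mm per year = 764.91 years ≈ 765 varves.

765 varves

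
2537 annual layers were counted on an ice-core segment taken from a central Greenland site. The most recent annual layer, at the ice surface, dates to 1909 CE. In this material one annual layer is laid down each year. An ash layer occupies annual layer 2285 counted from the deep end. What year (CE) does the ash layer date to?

1657 CE

Between annual layer 2285 and the ice surface there are 2537 − 2285 = 252 annual layers.
Counting back 252 years from 1909 CE places the ash layer in 1909 − 252 = 1657 CE.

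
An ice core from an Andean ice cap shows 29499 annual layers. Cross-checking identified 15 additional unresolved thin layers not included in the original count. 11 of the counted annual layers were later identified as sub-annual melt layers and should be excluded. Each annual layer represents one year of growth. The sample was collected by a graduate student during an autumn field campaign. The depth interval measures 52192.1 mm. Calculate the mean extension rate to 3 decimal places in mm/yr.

1.769 mm/yr

True annual layer count = 29499 − 11 + 15 = 29503.
52192.1 mm over 29503 years gives 52192.1 / 29503 ≈ 1.769 mm/yr.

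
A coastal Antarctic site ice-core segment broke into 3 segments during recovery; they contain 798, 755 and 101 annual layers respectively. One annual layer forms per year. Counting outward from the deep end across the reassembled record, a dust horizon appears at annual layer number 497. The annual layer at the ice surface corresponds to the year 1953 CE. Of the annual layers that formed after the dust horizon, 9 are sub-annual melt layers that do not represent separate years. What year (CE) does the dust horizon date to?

Total annual layers = 798 + 755 + 101 = 1654.
1654 − 497 = 1157 annual layers lie beyond the dust horizon toward the ice surface.
1157 − 9 false = 1148 true annual layers after the dust horizon.
1953 − 1148 = 805 CE.

805 CE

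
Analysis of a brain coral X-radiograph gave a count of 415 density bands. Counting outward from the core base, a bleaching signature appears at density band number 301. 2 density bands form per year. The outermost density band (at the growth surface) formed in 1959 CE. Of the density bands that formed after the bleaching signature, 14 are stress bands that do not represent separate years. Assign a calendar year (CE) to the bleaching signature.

1909 CE

Between density band 301 and the growth surface there are 415 − 301 = 114 density bands.
Removing the 14 false density bands leaves 114 − 14 = 100 true density bands beyond the bleaching signature.
With 2 density bands per year, 100 / 2 = 50 years.
The density band at the growth surface is 1959 CE, so the bleaching signature dates to 1959 − 50 = 1909 CE.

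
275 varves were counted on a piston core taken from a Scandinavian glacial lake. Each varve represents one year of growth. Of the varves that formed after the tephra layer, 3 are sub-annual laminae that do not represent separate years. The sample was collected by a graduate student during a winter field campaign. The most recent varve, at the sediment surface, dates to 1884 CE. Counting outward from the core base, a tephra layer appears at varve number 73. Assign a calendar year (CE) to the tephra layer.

1685 CE

The tephra layer sits at varve 73 from the core base, so 275 − 73 = 202 varves formed after it.
Excluding 3 false varves: 202 − 3 = 199.
Counting back 199 years from 1884 CE places the tephra layer in 1884 − 199 = 1685 CE.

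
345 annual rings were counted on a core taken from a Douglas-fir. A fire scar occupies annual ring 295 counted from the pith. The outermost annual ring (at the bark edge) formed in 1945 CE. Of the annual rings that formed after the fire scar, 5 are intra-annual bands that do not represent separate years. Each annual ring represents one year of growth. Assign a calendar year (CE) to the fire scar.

345 − 295 = 50 annual rings lie beyond the fire scar toward the bark edge.
Excluding 5 false annual rings: 50 − 5 = 45.
Counting back 45 years from 1945 CE places the fire scar in 1945 − 45 = 1900 CE.

1900 CE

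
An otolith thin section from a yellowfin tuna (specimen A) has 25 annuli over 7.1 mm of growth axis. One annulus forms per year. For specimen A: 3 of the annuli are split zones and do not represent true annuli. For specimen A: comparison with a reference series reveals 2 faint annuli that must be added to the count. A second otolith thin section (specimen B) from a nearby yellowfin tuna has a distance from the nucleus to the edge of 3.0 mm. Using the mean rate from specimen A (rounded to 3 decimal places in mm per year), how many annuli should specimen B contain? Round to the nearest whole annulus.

10 annuli

Specimen A: adjusted count: 25 − 3 + 2 = 24 annuli.
A: 7.1 mm over 24 years gives 7.1 / 24 ≈ 0.296 mm/yr.
For B, 3.0 / 0.296 = 10.14 years ≈ 10 annuli.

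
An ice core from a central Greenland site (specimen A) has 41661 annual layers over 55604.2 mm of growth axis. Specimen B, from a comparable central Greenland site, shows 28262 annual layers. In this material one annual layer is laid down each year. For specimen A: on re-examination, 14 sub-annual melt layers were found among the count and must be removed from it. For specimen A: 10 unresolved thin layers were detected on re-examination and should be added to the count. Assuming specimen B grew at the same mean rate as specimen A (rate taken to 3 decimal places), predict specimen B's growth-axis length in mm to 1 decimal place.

Specimen A: true annual layer count = 41661 − 14 + 10 = 41657.
A: 55604.2 mm over 41657 years gives 55604.2 / 41657 ≈ 1.335 mm per year.
B's length ≈ 1.335 × 28262 = 37729.8 mm.

37729.8 mm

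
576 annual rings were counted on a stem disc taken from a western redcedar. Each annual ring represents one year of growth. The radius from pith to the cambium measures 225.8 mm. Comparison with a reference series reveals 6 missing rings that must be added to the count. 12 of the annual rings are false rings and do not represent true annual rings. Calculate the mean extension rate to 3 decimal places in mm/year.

Adjusted count: 576 − 12 + 6 = 570 annual rings.
225.8 mm over 570 years gives 225.8 / 570 ≈ 0.396 mm/year.

0.396 mm/year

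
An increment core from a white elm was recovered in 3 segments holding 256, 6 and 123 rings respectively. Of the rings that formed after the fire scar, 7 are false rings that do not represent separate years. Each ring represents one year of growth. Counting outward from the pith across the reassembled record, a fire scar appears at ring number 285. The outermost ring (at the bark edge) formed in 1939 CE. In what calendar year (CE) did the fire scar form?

1846 CE

Total rings = 256 + 6 + 123 = 385.
385 − 285 = 100 rings lie beyond the fire scar toward the bark edge.
100 − 7 false = 93 true rings after the fire scar.
The ring at the bark edge is 1939 CE, so the fire scar dates to 1939 − 93 = 1846 CE.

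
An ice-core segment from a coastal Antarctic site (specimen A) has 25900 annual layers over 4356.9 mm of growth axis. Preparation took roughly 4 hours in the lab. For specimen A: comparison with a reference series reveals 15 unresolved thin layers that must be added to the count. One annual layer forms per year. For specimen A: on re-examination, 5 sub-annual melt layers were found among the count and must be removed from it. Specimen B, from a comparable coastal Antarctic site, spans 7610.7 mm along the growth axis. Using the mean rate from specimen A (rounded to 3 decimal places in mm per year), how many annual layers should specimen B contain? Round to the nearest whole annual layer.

45302 annual layers

Specimen A: true annual layer count = 25900 − 5 + 15 = 25910.
A: 4356.9 mm over 25910 years gives 4356.9 / 25910 ≈ 0.168 mm per year.
Specimen B: 7610.7 mm / 0.168 mm per year = 45301.79 years ≈ 45302 annual layers.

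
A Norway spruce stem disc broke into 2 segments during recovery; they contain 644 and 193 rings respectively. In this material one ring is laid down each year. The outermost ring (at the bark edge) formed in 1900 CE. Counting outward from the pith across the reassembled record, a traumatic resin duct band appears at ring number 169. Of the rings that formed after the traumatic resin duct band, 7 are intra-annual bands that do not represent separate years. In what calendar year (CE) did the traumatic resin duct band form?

1239 CE

Total rings = 644 + 193 = 837.
Between ring 169 and the bark edge there are 837 − 169 = 668 rings.
Excluding 7 false rings: 668 − 7 = 661.
The ring at the bark edge is 1900 CE, so the traumatic resin duct band dates to 1900 − 661 = 1239 CE.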